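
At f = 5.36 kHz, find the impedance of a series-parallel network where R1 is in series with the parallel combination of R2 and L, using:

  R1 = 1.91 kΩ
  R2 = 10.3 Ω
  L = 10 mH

Step 1 — Angular frequency: ω = 2π·f = 2π·5360 = 3.368e+04 rad/s.
Step 2 — Component impedances:
  R1: Z = R = 1910 Ω
  R2: Z = R = 10.3 Ω
  L: Z = jωL = j·3.368e+04·0.01 = 0 + j336.8 Ω
Step 3 — Parallel branch: R2 || L = 1/(1/R2 + 1/L) = 10.29 + j0.3147 Ω.
Step 4 — Series with R1: Z_total = R1 + (R2 || L) = 1920 + j0.3147 Ω = 1920∠0.0° Ω.

Z = 1920 + j0.3147 Ω = 1920∠0.0° Ω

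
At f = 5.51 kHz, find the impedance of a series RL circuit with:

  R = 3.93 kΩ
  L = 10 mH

Step 1 — Angular frequency: ω = 2π·f = 2π·5510 = 3.462e+04 rad/s.
Step 2 — Component impedances:
  R: Z = R = 3930 Ω
  L: Z = jωL = j·3.462e+04·0.01 = 0 + j346.2 Ω
Step 3 — Series combination: Z_total = R + L = 3930 + j346.2 Ω = 3945∠5.0° Ω.

Z = 3930 + j346.2 Ω = 3945∠5.0° Ω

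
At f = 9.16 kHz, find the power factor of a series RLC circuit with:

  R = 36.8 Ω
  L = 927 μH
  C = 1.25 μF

Step 1 — Angular frequency: ω = 2π·f = 2π·9160 = 5.755e+04 rad/s.
Step 2 — Component impedances:
  R: Z = R = 36.8 Ω
  L: Z = jωL = j·5.755e+04·0.000927 = 0 + j53.35 Ω
  C: Z = 1/(jωC) = -j/(ω·C) = 0 - j13.9 Ω
Step 3 — Series combination: Z_total = R + L + C = 36.8 + j39.45 Ω = 53.95∠47.0° Ω.
Step 4 — Power factor: PF = cos(φ) = Re(Z)/|Z| = 36.8/53.95 = 0.6821.
Step 5 — Type: Im(Z) = 39.45 ⇒ lagging (phase φ = 47.0°).

PF = 0.6821 (lagging, φ = 47.0°)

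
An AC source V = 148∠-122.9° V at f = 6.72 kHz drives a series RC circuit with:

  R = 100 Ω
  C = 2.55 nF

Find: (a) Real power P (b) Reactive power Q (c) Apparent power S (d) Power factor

Step 1 — Angular frequency: ω = 2π·f = 2π·6720 = 4.222e+04 rad/s.
Step 2 — Component impedances:
  R: Z = R = 100 Ω
  C: Z = 1/(jωC) = -j/(ω·C) = 0 - j9288 Ω
Step 3 — Series combination: Z_total = R + C = 100 - j9288 Ω = 9288∠-89.4° Ω.
Step 4 — Source phasor: V = 148∠-122.9° V = -80.39 - j124.3 V.
Step 5 — Current: I = V / Z = 0.01328 - j0.008798 A = 0.01593∠-33.5° A.
Step 6 — Complex power: S = V·I* = 0.02539 - j2.358 VA.
Step 7 — Real power: P = Re(S) = 0.02539 W.
Step 8 — Reactive power: Q = Im(S) = -2.358 VAR.
Step 9 — Apparent power: |S| = 2.358 VA.
Step 10 — Power factor: PF = P/|S| = 0.01077 (leading).

(a) P = 0.02539 W  (b) Q = -2.358 VAR  (c) S = 2.358 VA  (d) PF = 0.01077 (leading)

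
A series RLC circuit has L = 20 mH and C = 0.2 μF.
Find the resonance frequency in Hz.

Step 1 — Resonance condition Im(Z)=0 gives ω₀ = 1/√(LC).
Step 2 — ω₀ = 1/√(0.02·2e-07) = 1.581e+04 rad/s.
Step 3 — f₀ = ω₀/(2π) = 2516 Hz.

f₀ = 2516 Hz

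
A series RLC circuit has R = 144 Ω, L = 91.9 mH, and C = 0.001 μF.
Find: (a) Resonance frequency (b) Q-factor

Step 1 — Resonance condition Im(Z)=0 gives ω₀ = 1/√(LC).
Step 2 — ω₀ = 1/√(0.0919·1e-09) = 1.043e+05 rad/s.
Step 3 — f₀ = ω₀/(2π) = 1.66e+04 Hz.
Step 4 — Series Q: Q = ω₀L/R = 1.043e+05·0.0919/144 = 66.57.

(a) f₀ = 1.66e+04 Hz  (b) Q = 66.57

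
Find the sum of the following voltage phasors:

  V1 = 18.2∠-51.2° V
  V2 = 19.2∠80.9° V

Step 1 — Convert each phasor to rectangular form:
  V1 = 18.2·(cos(-51.2°) + j·sin(-51.2°)) = 11.4 - j14.18 V
  V2 = 19.2·(cos(80.9°) + j·sin(80.9°)) = 3.037 + j18.96 V
Step 2 — Sum components: V_total = 14.44 + j4.774 V.
Step 3 — Convert to polar: |V_total| = 15.21 V, ∠V_total = 18.3°.

V_total = 15.21∠18.3° V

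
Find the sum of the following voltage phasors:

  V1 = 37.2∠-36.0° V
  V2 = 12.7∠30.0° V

Step 1 — Convert each phasor to rectangular form:
  V1 = 37.2·(cos(-36.0°) + j·sin(-36.0°)) = 30.1 - j21.87 V
  V2 = 12.7·(cos(30.0°) + j·sin(30.0°)) = 11 + j6.35 V
Step 2 — Sum components: V_total = 41.09 - j15.52 V.
Step 3 — Convert to polar: |V_total| = 43.93 V, ∠V_total = -20.7°.

V_total = 43.93∠-20.7° V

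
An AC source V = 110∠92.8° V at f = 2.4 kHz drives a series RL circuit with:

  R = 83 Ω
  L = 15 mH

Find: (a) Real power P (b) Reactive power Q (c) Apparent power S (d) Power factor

Step 1 — Angular frequency: ω = 2π·f = 2π·2400 = 1.508e+04 rad/s.
Step 2 — Component impedances:
  R: Z = R = 83 Ω
  L: Z = jωL = j·1.508e+04·0.015 = 0 + j226.2 Ω
Step 3 — Series combination: Z_total = R + L = 83 + j226.2 Ω = 240.9∠69.8° Ω.
Step 4 — Source phasor: V = 110∠92.8° V = -5.373 + j109.9 V.
Step 5 — Current: I = V / Z = 0.4204 + j0.178 A = 0.4565∠23.0° A.
Step 6 — Complex power: S = V·I* = 17.3 + j47.15 VA.
Step 7 — Real power: P = Re(S) = 17.3 W.
Step 8 — Reactive power: Q = Im(S) = 47.15 VAR.
Step 9 — Apparent power: |S| = 50.22 VA.
Step 10 — Power factor: PF = P/|S| = 0.3445 (lagging).

(a) P = 17.3 W  (b) Q = 47.15 VAR  (c) S = 50.22 VA  (d) PF = 0.3445 (lagging)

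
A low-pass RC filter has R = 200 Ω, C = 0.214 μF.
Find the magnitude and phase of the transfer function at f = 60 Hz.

Step 1 — Angular frequency: ω = 2π·60 = 377 rad/s.
Step 2 — Transfer function: H(jω) = 1/(1 + jωRC).
Step 3 — Denominator: 1 + jωRC = 1 + j·377·200·2.14e-07 = 1 + j0.01614.
Step 4 — H = 0.9997 - j0.01613.
Step 5 — Magnitude: |H| = 0.9999 (-0.0 dB); phase: φ = -0.9°.

|H| = 0.9999 (-0.0 dB), φ = -0.9°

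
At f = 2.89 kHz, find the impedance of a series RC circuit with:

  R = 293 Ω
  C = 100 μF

Step 1 — Angular frequency: ω = 2π·f = 2π·2890 = 1.816e+04 rad/s.
Step 2 — Component impedances:
  R: Z = R = 293 Ω
  C: Z = 1/(jωC) = -j/(ω·C) = 0 - j0.5507 Ω
Step 3 — Series combination: Z_total = R + C = 293 - j0.5507 Ω = 293∠-0.1° Ω.

Z = 293 - j0.5507 Ω = 293∠-0.1° Ω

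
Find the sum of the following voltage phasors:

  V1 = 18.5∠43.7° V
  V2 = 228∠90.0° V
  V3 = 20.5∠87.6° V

Step 1 — Convert each phasor to rectangular form:
  V1 = 18.5·(cos(43.7°) + j·sin(43.7°)) = 13.37 + j12.78 V
  V2 = 228·(cos(90.0°) + j·sin(90.0°)) = 0 + j228 V
  V3 = 20.5·(cos(87.6°) + j·sin(87.6°)) = 0.8585 + j20.48 V
Step 2 — Sum components: V_total = 14.23 + j261.3 V.
Step 3 — Convert to polar: |V_total| = 261.7 V, ∠V_total = 86.9°.

V_total = 261.7∠86.9° V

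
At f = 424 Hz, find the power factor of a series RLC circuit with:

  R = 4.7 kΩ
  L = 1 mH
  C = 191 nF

Step 1 — Angular frequency: ω = 2π·f = 2π·424 = 2664 rad/s.
Step 2 — Component impedances:
  R: Z = R = 4700 Ω
  L: Z = jωL = j·2664·0.001 = 0 + j2.664 Ω
  C: Z = 1/(jωC) = -j/(ω·C) = 0 - j1965 Ω
Step 3 — Series combination: Z_total = R + L + C = 4700 - j1963 Ω = 5093∠-22.7° Ω.
Step 4 — Power factor: PF = cos(φ) = Re(Z)/|Z| = 4700/5093 = 0.9228.
Step 5 — Type: Im(Z) = -1963 ⇒ leading (phase φ = -22.7°).

PF = 0.9228 (leading, φ = -22.7°)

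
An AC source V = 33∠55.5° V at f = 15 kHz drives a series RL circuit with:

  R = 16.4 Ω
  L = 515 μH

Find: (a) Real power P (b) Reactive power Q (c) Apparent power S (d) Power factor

Step 1 — Angular frequency: ω = 2π·f = 2π·1.5e+04 = 9.425e+04 rad/s.
Step 2 — Component impedances:
  R: Z = R = 16.4 Ω
  L: Z = jωL = j·9.425e+04·0.000515 = 0 + j48.54 Ω
Step 3 — Series combination: Z_total = R + L = 16.4 + j48.54 Ω = 51.23∠71.3° Ω.
Step 4 — Source phasor: V = 33∠55.5° V = 18.69 + j27.2 V.
Step 5 — Current: I = V / Z = 0.6197 - j0.1757 A = 0.6441∠-15.8° A.
Step 6 — Complex power: S = V·I* = 6.804 + j20.14 VA.
Step 7 — Real power: P = Re(S) = 6.804 W.
Step 8 — Reactive power: Q = Im(S) = 20.14 VAR.
Step 9 — Apparent power: |S| = 21.26 VA.
Step 10 — Power factor: PF = P/|S| = 0.3201 (lagging).

(a) P = 6.804 W  (b) Q = 20.14 VAR  (c) S = 21.26 VA  (d) PF = 0.3201 (lagging)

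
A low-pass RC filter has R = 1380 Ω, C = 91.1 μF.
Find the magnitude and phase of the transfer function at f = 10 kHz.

Step 1 — Angular frequency: ω = 2π·1e+04 = 6.283e+04 rad/s.
Step 2 — Transfer function: H(jω) = 1/(1 + jωRC).
Step 3 — Denominator: 1 + jωRC = 1 + j·6.283e+04·1380·9.11e-05 = 1 + j7899.
Step 4 — H = 1.603e-08 - j0.0001266.
Step 5 — Magnitude: |H| = 0.0001266 (-78.0 dB); phase: φ = -90.0°.

|H| = 0.0001266 (-78.0 dB), φ = -90.0°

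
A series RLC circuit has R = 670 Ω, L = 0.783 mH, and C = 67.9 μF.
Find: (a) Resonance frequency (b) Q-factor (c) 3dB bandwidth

Step 1 — Resonance condition Im(Z)=0 gives ω₀ = 1/√(LC).
Step 2 — ω₀ = 1/√(0.000783·6.79e-05) = 4337 rad/s.
Step 3 — f₀ = ω₀/(2π) = 690.2 Hz.
Step 4 — Series Q: Q = ω₀L/R = 4337·0.000783/670 = 0.005068.
Step 5 — 3dB bandwidth: Δω = ω₀/Q = 8.557e+05 rad/s; BW = Δω/(2π) = 1.362e+05 Hz.

(a) f₀ = 690.2 Hz  (b) Q = 0.005068  (c) BW = 1.362e+05 Hz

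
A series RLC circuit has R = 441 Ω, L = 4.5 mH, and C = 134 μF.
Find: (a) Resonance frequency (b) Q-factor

Step 1 — Resonance condition Im(Z)=0 gives ω₀ = 1/√(LC).
Step 2 — ω₀ = 1/√(0.0045·0.000134) = 1288 rad/s.
Step 3 — f₀ = ω₀/(2π) = 205 Hz.
Step 4 — Series Q: Q = ω₀L/R = 1288·0.0045/441 = 0.01314.

(a) f₀ = 205 Hz  (b) Q = 0.01314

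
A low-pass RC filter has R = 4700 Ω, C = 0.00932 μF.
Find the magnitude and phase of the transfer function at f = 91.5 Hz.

Step 1 — Angular frequency: ω = 2π·91.5 = 574.9 rad/s.
Step 2 — Transfer function: H(jω) = 1/(1 + jωRC).
Step 3 — Denominator: 1 + jωRC = 1 + j·574.9·4700·9.32e-09 = 1 + j0.02518.
Step 4 — H = 0.9994 - j0.02517.
Step 5 — Magnitude: |H| = 0.9997 (-0.0 dB); phase: φ = -1.4°.

|H| = 0.9997 (-0.0 dB), φ = -1.4°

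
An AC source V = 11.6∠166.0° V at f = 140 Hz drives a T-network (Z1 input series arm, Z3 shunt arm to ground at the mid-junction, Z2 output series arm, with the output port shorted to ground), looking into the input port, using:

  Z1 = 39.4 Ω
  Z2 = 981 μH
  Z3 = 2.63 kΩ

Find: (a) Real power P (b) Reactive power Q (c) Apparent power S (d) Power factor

Step 1 — Angular frequency: ω = 2π·f = 2π·140 = 879.6 rad/s.
Step 2 — Component impedances:
  Z1: Z = R = 39.4 Ω
  Z2: Z = jωL = j·879.6·0.000981 = 0 + j0.8629 Ω
  Z3: Z = R = 2630 Ω
Step 3 — With the output port shorted to ground, the output series arm Z2 runs from the junction to ground; the shunt arm Z3 also runs from the junction to ground. They appear in parallel: Z3 || Z2 = 0.0002831 + j0.8629 Ω.
Step 4 — Series with input arm Z1: Z_in = Z1 + (Z3 || Z2) = 39.4 + j0.8629 Ω = 39.41∠1.3° Ω.
Step 5 — Source phasor: V = 11.6∠166.0° V = -11.26 + j2.806 V.
Step 6 — Current: I = V / Z = -0.284 + j0.07744 A = 0.2943∠164.7° A.
Step 7 — Complex power: S = V·I* = 3.414 + j0.07476 VA.
Step 8 — Real power: P = Re(S) = 3.414 W.
Step 9 — Reactive power: Q = Im(S) = 0.07476 VAR.
Step 10 — Apparent power: |S| = 3.414 VA.
Step 11 — Power factor: PF = P/|S| = 0.9998 (lagging).

(a) P = 3.414 W  (b) Q = 0.07476 VAR  (c) S = 3.414 VA  (d) PF = 0.9998 (lagging)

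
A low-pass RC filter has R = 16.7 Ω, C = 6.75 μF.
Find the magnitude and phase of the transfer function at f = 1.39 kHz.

Step 1 — Angular frequency: ω = 2π·1390 = 8734 rad/s.
Step 2 — Transfer function: H(jω) = 1/(1 + jωRC).
Step 3 — Denominator: 1 + jωRC = 1 + j·8734·16.7·6.75e-06 = 1 + j0.9845.
Step 4 — H = 0.5078 - j0.4999.
Step 5 — Magnitude: |H| = 0.7126 (-2.9 dB); phase: φ = -44.6°.

|H| = 0.7126 (-2.9 dB), φ = -44.6°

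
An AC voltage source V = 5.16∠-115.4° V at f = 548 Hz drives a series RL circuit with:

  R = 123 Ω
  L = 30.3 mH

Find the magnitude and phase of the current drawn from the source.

Step 1 — Angular frequency: ω = 2π·f = 2π·548 = 3443 rad/s.
Step 2 — Component impedances:
  R: Z = R = 123 Ω
  L: Z = jωL = j·3443·0.0303 = 0 + j104.3 Ω
Step 3 — Series combination: Z_total = R + L = 123 + j104.3 Ω = 161.3∠40.3° Ω.
Step 4 — Source phasor: V = 5.16∠-115.4° V = -2.213 - j4.661 V.
Step 5 — Ohm's law: I = V / Z_total = (-2.213 - j4.661) / (123 + j104.3) = -0.02916 - j0.01316 A.
Step 6 — Convert to polar: |I| = 0.03199 A, ∠I = -155.7°.

I = 0.03199∠-155.7° A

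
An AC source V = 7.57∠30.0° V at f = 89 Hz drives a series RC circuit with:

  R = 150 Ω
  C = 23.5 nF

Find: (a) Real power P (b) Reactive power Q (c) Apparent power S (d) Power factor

Step 1 — Angular frequency: ω = 2π·f = 2π·89 = 559.2 rad/s.
Step 2 — Component impedances:
  R: Z = R = 150 Ω
  C: Z = 1/(jωC) = -j/(ω·C) = 0 - j7.61e+04 Ω
Step 3 — Series combination: Z_total = R + C = 150 - j7.61e+04 Ω = 7.61e+04∠-89.9° Ω.
Step 4 — Source phasor: V = 7.57∠30.0° V = 6.556 + j3.785 V.
Step 5 — Current: I = V / Z = -4.957e-05 + j8.625e-05 A = 9.948e-05∠119.9° A.
Step 6 — Complex power: S = V·I* = 1.484e-06 - j0.0007531 VA.
Step 7 — Real power: P = Re(S) = 1.484e-06 W.
Step 8 — Reactive power: Q = Im(S) = -0.0007531 VAR.
Step 9 — Apparent power: |S| = 0.0007531 VA.
Step 10 — Power factor: PF = P/|S| = 0.001971 (leading).

(a) P = 1.484e-06 W  (b) Q = -0.0007531 VAR  (c) S = 0.0007531 VA  (d) PF = 0.001971 (leading)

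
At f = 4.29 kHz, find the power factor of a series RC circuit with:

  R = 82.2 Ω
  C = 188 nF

Step 1 — Angular frequency: ω = 2π·f = 2π·4290 = 2.695e+04 rad/s.
Step 2 — Component impedances:
  R: Z = R = 82.2 Ω
  C: Z = 1/(jωC) = -j/(ω·C) = 0 - j197.3 Ω
Step 3 — Series combination: Z_total = R + C = 82.2 - j197.3 Ω = 213.8∠-67.4° Ω.
Step 4 — Power factor: PF = cos(φ) = Re(Z)/|Z| = 82.2/213.8 = 0.3845.
Step 5 — Type: Im(Z) = -197.3 ⇒ leading (phase φ = -67.4°).

PF = 0.3845 (leading, φ = -67.4°)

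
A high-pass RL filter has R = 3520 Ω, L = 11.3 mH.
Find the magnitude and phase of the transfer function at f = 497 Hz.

Step 1 — Angular frequency: ω = 2π·497 = 3123 rad/s.
Step 2 — Transfer function: H(jω) = jωL/(R + jωL).
Step 3 — Numerator jωL = j·35.29; denominator R + jωL = 3520 + j35.29.
Step 4 — H = 0.0001005 + j0.01002.
Step 5 — Magnitude: |H| = 0.01002 (-40.0 dB); phase: φ = 89.4°.

|H| = 0.01002 (-40.0 dB), φ = 89.4°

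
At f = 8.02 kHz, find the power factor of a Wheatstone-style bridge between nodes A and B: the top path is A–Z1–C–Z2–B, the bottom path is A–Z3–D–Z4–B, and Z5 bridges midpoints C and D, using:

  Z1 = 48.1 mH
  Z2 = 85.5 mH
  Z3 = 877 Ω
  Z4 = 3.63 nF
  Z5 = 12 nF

Step 1 — Angular frequency: ω = 2π·f = 2π·8020 = 5.039e+04 rad/s.
Step 2 — Component impedances:
  Z1: Z = jωL = j·5.039e+04·0.0481 = 0 + j2424 Ω
  Z2: Z = jωL = j·5.039e+04·0.0855 = 0 + j4308 Ω
  Z3: Z = R = 877 Ω
  Z4: Z = 1/(jωC) = -j/(ω·C) = 0 - j5467 Ω
  Z5: Z = 1/(jωC) = -j/(ω·C) = 0 - j1654 Ω
Step 3 — Bridge requires nodal analysis (the Z5 bridge couples midpoints C and D, so the two paths cannot be reduced to a simple series/parallel combination). Setting node B to ground and injecting 1 A at node A, the 3-node admittance system at A, C, D solves to V_A = Z_AB = 5663 + j2080 Ω = 6033∠20.2° Ω.
Step 4 — Power factor: PF = cos(φ) = Re(Z)/|Z| = 5663/6033 = 0.9387.
Step 5 — Type: Im(Z) = 2080 ⇒ lagging (phase φ = 20.2°).

PF = 0.9387 (lagging, φ = 20.2°)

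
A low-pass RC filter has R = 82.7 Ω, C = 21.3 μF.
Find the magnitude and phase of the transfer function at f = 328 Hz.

Step 1 — Angular frequency: ω = 2π·328 = 2061 rad/s.
Step 2 — Transfer function: H(jω) = 1/(1 + jωRC).
Step 3 — Denominator: 1 + jωRC = 1 + j·2061·82.7·2.13e-05 = 1 + j3.63.
Step 4 — H = 0.07053 - j0.256.
Step 5 — Magnitude: |H| = 0.2656 (-11.5 dB); phase: φ = -74.6°.

|H| = 0.2656 (-11.5 dB), φ = -74.6°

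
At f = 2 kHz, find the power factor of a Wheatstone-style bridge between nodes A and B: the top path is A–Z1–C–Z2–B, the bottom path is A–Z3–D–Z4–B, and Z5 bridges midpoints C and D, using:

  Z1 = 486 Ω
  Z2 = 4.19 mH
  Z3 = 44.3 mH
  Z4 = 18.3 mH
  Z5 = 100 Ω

Step 1 — Angular frequency: ω = 2π·f = 2π·2000 = 1.257e+04 rad/s.
Step 2 — Component impedances:
  Z1: Z = R = 486 Ω
  Z2: Z = jωL = j·1.257e+04·0.00419 = 0 + j52.65 Ω
  Z3: Z = jωL = j·1.257e+04·0.0443 = 0 + j556.7 Ω
  Z4: Z = jωL = j·1.257e+04·0.0183 = 0 + j230 Ω
  Z5: Z = R = 100 Ω
Step 3 — Bridge requires nodal analysis (the Z5 bridge couples midpoints C and D, so the two paths cannot be reduced to a simple series/parallel combination). Setting node B to ground and injecting 1 A at node A, the 3-node admittance system at A, C, D solves to V_A = Z_AB = 269.3 + j258.5 Ω = 373.3∠43.8° Ω.
Step 4 — Power factor: PF = cos(φ) = Re(Z)/|Z| = 269.334/373.322 = 0.7215.
Step 5 — Type: Im(Z) = 258.5 ⇒ lagging (phase φ = 43.8°).

PF = 0.7215 (lagging, φ = 43.8°)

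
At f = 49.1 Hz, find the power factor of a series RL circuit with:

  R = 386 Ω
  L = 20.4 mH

Step 1 — Angular frequency: ω = 2π·f = 2π·49.1 = 308.5 rad/s.
Step 2 — Component impedances:
  R: Z = R = 386 Ω
  L: Z = jωL = j·308.5·0.0204 = 0 + j6.293 Ω
Step 3 — Series combination: Z_total = R + L = 386 + j6.293 Ω = 386.1∠0.9° Ω.
Step 4 — Power factor: PF = cos(φ) = Re(Z)/|Z| = 386/386.05 = 0.9999.
Step 5 — Type: Im(Z) = 6.293 ⇒ lagging (phase φ = 0.9°).

PF = 0.9999 (lagging, φ = 0.9°)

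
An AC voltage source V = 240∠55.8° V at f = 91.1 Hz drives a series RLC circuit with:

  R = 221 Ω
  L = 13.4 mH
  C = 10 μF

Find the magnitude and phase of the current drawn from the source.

Step 1 — Angular frequency: ω = 2π·f = 2π·91.1 = 572.4 rad/s.
Step 2 — Component impedances:
  R: Z = R = 221 Ω
  L: Z = jωL = j·572.4·0.0134 = 0 + j7.67 Ω
  C: Z = 1/(jωC) = -j/(ω·C) = 0 - j174.7 Ω
Step 3 — Series combination: Z_total = R + L + C = 221 - j167 Ω = 277∠-37.1° Ω.
Step 4 — Source phasor: V = 240∠55.8° V = 134.9 + j198.5 V.
Step 5 — Ohm's law: I = V / Z_total = (134.9 + j198.5) / (221 - j167) = -0.04356 + j0.8653 A.
Step 6 — Convert to polar: |I| = 0.8664 A, ∠I = 92.9°.

I = 0.8664∠92.9° A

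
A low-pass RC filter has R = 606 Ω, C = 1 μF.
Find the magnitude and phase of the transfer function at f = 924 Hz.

Step 1 — Angular frequency: ω = 2π·924 = 5806 rad/s.
Step 2 — Transfer function: H(jω) = 1/(1 + jωRC).
Step 3 — Denominator: 1 + jωRC = 1 + j·5806·606·1e-06 = 1 + j3.518.
Step 4 — H = 0.07475 - j0.263.
Step 5 — Magnitude: |H| = 0.2734 (-11.3 dB); phase: φ = -74.1°.

|H| = 0.2734 (-11.3 dB), φ = -74.1°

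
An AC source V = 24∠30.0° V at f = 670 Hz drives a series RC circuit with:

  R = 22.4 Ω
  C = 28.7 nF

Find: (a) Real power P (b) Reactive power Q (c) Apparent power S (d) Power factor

Step 1 — Angular frequency: ω = 2π·f = 2π·670 = 4210 rad/s.
Step 2 — Component impedances:
  R: Z = R = 22.4 Ω
  C: Z = 1/(jωC) = -j/(ω·C) = 0 - j8277 Ω
Step 3 — Series combination: Z_total = R + C = 22.4 - j8277 Ω = 8277∠-89.8° Ω.
Step 4 — Source phasor: V = 24∠30.0° V = 20.78 + j12 V.
Step 5 — Current: I = V / Z = -0.001443 + j0.002515 A = 0.0029∠119.8° A.
Step 6 — Complex power: S = V·I* = 0.0001883 - j0.06959 VA.
Step 7 — Real power: P = Re(S) = 0.0001883 W.
Step 8 — Reactive power: Q = Im(S) = -0.06959 VAR.
Step 9 — Apparent power: |S| = 0.06959 VA.
Step 10 — Power factor: PF = P/|S| = 0.002706 (leading).

(a) P = 0.0001883 W  (b) Q = -0.06959 VAR  (c) S = 0.06959 VA  (d) PF = 0.002706 (leading)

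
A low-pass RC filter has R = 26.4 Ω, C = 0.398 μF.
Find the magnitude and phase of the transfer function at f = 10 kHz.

Step 1 — Angular frequency: ω = 2π·1e+04 = 6.283e+04 rad/s.
Step 2 — Transfer function: H(jω) = 1/(1 + jωRC).
Step 3 — Denominator: 1 + jωRC = 1 + j·6.283e+04·26.4·3.98e-07 = 1 + j0.6602.
Step 4 — H = 0.6965 - j0.4598.
Step 5 — Magnitude: |H| = 0.8345 (-1.6 dB); phase: φ = -33.4°.

|H| = 0.8345 (-1.6 dB), φ = -33.4°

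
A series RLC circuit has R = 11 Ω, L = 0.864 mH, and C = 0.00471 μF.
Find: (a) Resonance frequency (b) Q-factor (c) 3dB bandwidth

Step 1 — Resonance condition Im(Z)=0 gives ω₀ = 1/√(LC).
Step 2 — ω₀ = 1/√(0.000864·4.71e-09) = 4.957e+05 rad/s.
Step 3 — f₀ = ω₀/(2π) = 7.89e+04 Hz.
Step 4 — Series Q: Q = ω₀L/R = 4.957e+05·0.000864/11 = 38.94.
Step 5 — 3dB bandwidth: Δω = ω₀/Q = 1.273e+04 rad/s; BW = Δω/(2π) = 2026 Hz.

(a) f₀ = 7.89e+04 Hz  (b) Q = 38.94  (c) BW = 2026 Hz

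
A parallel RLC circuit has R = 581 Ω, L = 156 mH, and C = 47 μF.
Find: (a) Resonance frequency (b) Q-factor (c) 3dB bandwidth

Step 1 — Resonance: ω₀ = 1/√(LC) = 1/√(0.156·4.7e-05) = 369.3 rad/s.
Step 2 — f₀ = ω₀/(2π) = 58.78 Hz.
Step 3 — Parallel Q: Q = R/(ω₀L) = 581/(369.3·0.156) = 10.08.
Step 4 — Bandwidth: Δω = ω₀/Q = 36.62 rad/s; BW = Δω/(2π) = 5.828 Hz.

(a) f₀ = 58.78 Hz  (b) Q = 10.08  (c) BW = 5.828 Hz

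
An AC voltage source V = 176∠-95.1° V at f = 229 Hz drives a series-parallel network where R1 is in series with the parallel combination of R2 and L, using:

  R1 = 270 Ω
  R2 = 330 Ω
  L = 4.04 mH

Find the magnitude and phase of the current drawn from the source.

Step 1 — Angular frequency: ω = 2π·f = 2π·229 = 1439 rad/s.
Step 2 — Component impedances:
  R1: Z = R = 270 Ω
  R2: Z = R = 330 Ω
  L: Z = jωL = j·1439·0.00404 = 0 + j5.813 Ω
Step 3 — Parallel branch: R2 || L = 1/(1/R2 + 1/L) = 0.1024 + j5.811 Ω.
Step 4 — Series with R1: Z_total = R1 + (R2 || L) = 270.1 + j5.811 Ω = 270.2∠1.2° Ω.
Step 5 — Source phasor: V = 176∠-95.1° V = -15.65 - j175.3 V.
Step 6 — Ohm's law: I = V / Z_total = (-15.65 - j175.3) / (270.1 + j5.811) = -0.07185 - j0.6475 A.
Step 7 — Convert to polar: |I| = 0.6515 A, ∠I = -96.3°.

I = 0.6515∠-96.3° A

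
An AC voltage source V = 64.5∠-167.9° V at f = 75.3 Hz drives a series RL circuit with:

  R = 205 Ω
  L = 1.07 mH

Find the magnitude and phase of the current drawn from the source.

Step 1 — Angular frequency: ω = 2π·f = 2π·75.3 = 473.1 rad/s.
Step 2 — Component impedances:
  R: Z = R = 205 Ω
  L: Z = jωL = j·473.1·0.00107 = 0 + j0.5062 Ω
Step 3 — Series combination: Z_total = R + L = 205 + j0.5062 Ω = 205∠0.1° Ω.
Step 4 — Source phasor: V = 64.5∠-167.9° V = -63.07 - j13.52 V.
Step 5 — Ohm's law: I = V / Z_total = (-63.07 - j13.52) / (205 + j0.5062) = -0.3078 - j0.06519 A.
Step 6 — Convert to polar: |I| = 0.3146 A, ∠I = -168.0°.

I = 0.3146∠-168.0° A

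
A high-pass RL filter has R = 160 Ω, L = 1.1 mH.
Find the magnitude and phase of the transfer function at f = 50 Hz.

Step 1 — Angular frequency: ω = 2π·50 = 314.2 rad/s.
Step 2 — Transfer function: H(jω) = jωL/(R + jωL).
Step 3 — Numerator jωL = j·0.3456; denominator R + jωL = 160 + j0.3456.
Step 4 — H = 4.665e-06 + j0.00216.
Step 5 — Magnitude: |H| = 0.00216 (-53.3 dB); phase: φ = 89.9°.

|H| = 0.00216 (-53.3 dB), φ = 89.9°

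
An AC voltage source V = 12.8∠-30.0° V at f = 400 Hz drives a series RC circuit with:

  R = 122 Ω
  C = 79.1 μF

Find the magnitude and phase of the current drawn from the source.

Step 1 — Angular frequency: ω = 2π·f = 2π·400 = 2513 rad/s.
Step 2 — Component impedances:
  R: Z = R = 122 Ω
  C: Z = 1/(jωC) = -j/(ω·C) = 0 - j5.03 Ω
Step 3 — Series combination: Z_total = R + C = 122 - j5.03 Ω = 122.1∠-2.4° Ω.
Step 4 — Source phasor: V = 12.8∠-30.0° V = 11.09 - j6.4 V.
Step 5 — Ohm's law: I = V / Z_total = (11.09 - j6.4) / (122 - j5.03) = 0.09287 - j0.04863 A.
Step 6 — Convert to polar: |I| = 0.1048 A, ∠I = -27.6°.

I = 0.1048∠-27.6° A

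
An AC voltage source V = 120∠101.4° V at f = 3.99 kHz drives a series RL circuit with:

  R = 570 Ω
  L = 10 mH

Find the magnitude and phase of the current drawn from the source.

Step 1 — Angular frequency: ω = 2π·f = 2π·3990 = 2.507e+04 rad/s.
Step 2 — Component impedances:
  R: Z = R = 570 Ω
  L: Z = jωL = j·2.507e+04·0.01 = 0 + j250.7 Ω
Step 3 — Series combination: Z_total = R + L = 570 + j250.7 Ω = 622.7∠23.7° Ω.
Step 4 — Source phasor: V = 120∠101.4° V = -23.72 + j117.6 V.
Step 5 — Ohm's law: I = V / Z_total = (-23.72 + j117.6) / (570 + j250.7) = 0.04119 + j0.1883 A.
Step 6 — Convert to polar: |I| = 0.1927 A, ∠I = 77.7°.

I = 0.1927∠77.7° A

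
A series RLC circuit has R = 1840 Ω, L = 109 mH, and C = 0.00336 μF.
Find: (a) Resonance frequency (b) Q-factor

Step 1 — Resonance condition Im(Z)=0 gives ω₀ = 1/√(LC).
Step 2 — ω₀ = 1/√(0.109·3.36e-09) = 5.225e+04 rad/s.
Step 3 — f₀ = ω₀/(2π) = 8316 Hz.
Step 4 — Series Q: Q = ω₀L/R = 5.225e+04·0.109/1840 = 3.095.

(a) f₀ = 8316 Hz  (b) Q = 3.095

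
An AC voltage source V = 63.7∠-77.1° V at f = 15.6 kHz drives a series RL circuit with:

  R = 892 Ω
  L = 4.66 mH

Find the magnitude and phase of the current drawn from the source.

Step 1 — Angular frequency: ω = 2π·f = 2π·1.56e+04 = 9.802e+04 rad/s.
Step 2 — Component impedances:
  R: Z = R = 892 Ω
  L: Z = jωL = j·9.802e+04·0.00466 = 0 + j456.8 Ω
Step 3 — Series combination: Z_total = R + L = 892 + j456.8 Ω = 1002∠27.1° Ω.
Step 4 — Source phasor: V = 63.7∠-77.1° V = 14.22 - j62.09 V.
Step 5 — Ohm's law: I = V / Z_total = (14.22 - j62.09) / (892 + j456.8) = -0.01561 - j0.06162 A.
Step 6 — Convert to polar: |I| = 0.06356 A, ∠I = -104.2°.

I = 0.06356∠-104.2° A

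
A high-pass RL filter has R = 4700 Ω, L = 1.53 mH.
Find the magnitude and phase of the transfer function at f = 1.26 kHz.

Step 1 — Angular frequency: ω = 2π·1260 = 7917 rad/s.
Step 2 — Transfer function: H(jω) = jωL/(R + jωL).
Step 3 — Numerator jωL = j·12.11; denominator R + jωL = 4700 + j12.11.
Step 4 — H = 6.642e-06 + j0.002577.
Step 5 — Magnitude: |H| = 0.002577 (-51.8 dB); phase: φ = 89.9°.

|H| = 0.002577 (-51.8 dB), φ = 89.9°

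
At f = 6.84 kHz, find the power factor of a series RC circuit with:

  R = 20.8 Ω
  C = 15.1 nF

Step 1 — Angular frequency: ω = 2π·f = 2π·6840 = 4.298e+04 rad/s.
Step 2 — Component impedances:
  R: Z = R = 20.8 Ω
  C: Z = 1/(jωC) = -j/(ω·C) = 0 - j1541 Ω
Step 3 — Series combination: Z_total = R + C = 20.8 - j1541 Ω = 1541∠-89.2° Ω.
Step 4 — Power factor: PF = cos(φ) = Re(Z)/|Z| = 20.8/1541 = 0.0135.
Step 5 — Type: Im(Z) = -1541 ⇒ leading (phase φ = -89.2°).

PF = 0.0135 (leading, φ = -89.2°)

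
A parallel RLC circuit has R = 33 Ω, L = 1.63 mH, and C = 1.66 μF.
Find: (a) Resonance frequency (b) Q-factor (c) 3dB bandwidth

Step 1 — Resonance: ω₀ = 1/√(LC) = 1/√(0.00163·1.66e-06) = 1.922e+04 rad/s.
Step 2 — f₀ = ω₀/(2π) = 3060 Hz.
Step 3 — Parallel Q: Q = R/(ω₀L) = 33/(1.922e+04·0.00163) = 1.053.
Step 4 — Bandwidth: Δω = ω₀/Q = 1.825e+04 rad/s; BW = Δω/(2π) = 2905 Hz.

(a) f₀ = 3060 Hz  (b) Q = 1.053  (c) BW = 2905 Hz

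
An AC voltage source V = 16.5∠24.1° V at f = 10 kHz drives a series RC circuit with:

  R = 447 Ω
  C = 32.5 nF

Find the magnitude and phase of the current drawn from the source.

Step 1 — Angular frequency: ω = 2π·f = 2π·1e+04 = 6.283e+04 rad/s.
Step 2 — Component impedances:
  R: Z = R = 447 Ω
  C: Z = 1/(jωC) = -j/(ω·C) = 0 - j489.7 Ω
Step 3 — Series combination: Z_total = R + C = 447 - j489.7 Ω = 663∠-47.6° Ω.
Step 4 — Source phasor: V = 16.5∠24.1° V = 15.06 + j6.737 V.
Step 5 — Ohm's law: I = V / Z_total = (15.06 + j6.737) / (447 - j489.7) = 0.007809 + j0.02363 A.
Step 6 — Convert to polar: |I| = 0.02489 A, ∠I = 71.7°.

I = 0.02489∠71.7° A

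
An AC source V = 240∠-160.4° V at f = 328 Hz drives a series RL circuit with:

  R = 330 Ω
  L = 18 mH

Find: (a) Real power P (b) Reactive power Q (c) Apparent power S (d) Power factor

Step 1 — Angular frequency: ω = 2π·f = 2π·328 = 2061 rad/s.
Step 2 — Component impedances:
  R: Z = R = 330 Ω
  L: Z = jωL = j·2061·0.018 = 0 + j37.1 Ω
Step 3 — Series combination: Z_total = R + L = 330 + j37.1 Ω = 332.1∠6.4° Ω.
Step 4 — Source phasor: V = 240∠-160.4° V = -226.1 - j80.51 V.
Step 5 — Current: I = V / Z = -0.7037 - j0.1649 A = 0.7227∠-166.8° A.
Step 6 — Complex power: S = V·I* = 172.4 + j19.38 VA.
Step 7 — Real power: P = Re(S) = 172.4 W.
Step 8 — Reactive power: Q = Im(S) = 19.38 VAR.
Step 9 — Apparent power: |S| = 173.5 VA.
Step 10 — Power factor: PF = P/|S| = 0.9937 (lagging).

(a) P = 172.4 W  (b) Q = 19.38 VAR  (c) S = 173.5 VA  (d) PF = 0.9937 (lagging)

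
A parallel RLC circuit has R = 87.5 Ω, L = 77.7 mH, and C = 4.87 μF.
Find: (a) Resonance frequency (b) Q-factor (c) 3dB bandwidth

Step 1 — Resonance: ω₀ = 1/√(LC) = 1/√(0.0777·4.87e-06) = 1626 rad/s.
Step 2 — f₀ = ω₀/(2π) = 258.7 Hz.
Step 3 — Parallel Q: Q = R/(ω₀L) = 87.5/(1626·0.0777) = 0.6927.
Step 4 — Bandwidth: Δω = ω₀/Q = 2347 rad/s; BW = Δω/(2π) = 373.5 Hz.

(a) f₀ = 258.7 Hz  (b) Q = 0.6927  (c) BW = 373.5 Hz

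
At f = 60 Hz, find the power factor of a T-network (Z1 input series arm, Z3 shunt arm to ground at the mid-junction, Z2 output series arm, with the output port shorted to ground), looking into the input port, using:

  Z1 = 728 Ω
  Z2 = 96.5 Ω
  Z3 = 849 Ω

Step 1 — Angular frequency: ω = 2π·f = 2π·60 = 377 rad/s.
Step 2 — Component impedances:
  Z1: Z = R = 728 Ω
  Z2: Z = R = 96.5 Ω
  Z3: Z = R = 849 Ω
Step 3 — With the output port shorted to ground, the output series arm Z2 runs from the junction to ground; the shunt arm Z3 also runs from the junction to ground. They appear in parallel: Z3 || Z2 = 86.65 Ω.
Step 4 — Series with input arm Z1: Z_in = Z1 + (Z3 || Z2) = 814.7 Ω = 814.7∠0.0° Ω.
Step 5 — Power factor: PF = cos(φ) = Re(Z)/|Z| = 814.7/814.7 = 1.
Step 6 — Type: Im(Z) = 0 ⇒ unity (phase φ = 0.0°).

PF = 1 (unity, φ = 0.0°)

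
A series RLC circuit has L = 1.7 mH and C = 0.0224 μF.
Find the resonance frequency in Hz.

Step 1 — Resonance condition Im(Z)=0 gives ω₀ = 1/√(LC).
Step 2 — ω₀ = 1/√(0.0017·2.24e-08) = 1.621e+05 rad/s.
Step 3 — f₀ = ω₀/(2π) = 2.579e+04 Hz.

f₀ = 2.579e+04 Hz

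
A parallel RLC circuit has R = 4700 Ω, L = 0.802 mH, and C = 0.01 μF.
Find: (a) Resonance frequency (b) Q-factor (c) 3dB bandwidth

Step 1 — Resonance: ω₀ = 1/√(LC) = 1/√(0.000802·1e-08) = 3.531e+05 rad/s.
Step 2 — f₀ = ω₀/(2π) = 5.62e+04 Hz.
Step 3 — Parallel Q: Q = R/(ω₀L) = 4700/(3.531e+05·0.000802) = 16.6.
Step 4 — Bandwidth: Δω = ω₀/Q = 2.128e+04 rad/s; BW = Δω/(2π) = 3386 Hz.

(a) f₀ = 5.62e+04 Hz  (b) Q = 16.6  (c) BW = 3386 Hz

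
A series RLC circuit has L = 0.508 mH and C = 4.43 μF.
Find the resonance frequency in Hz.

Step 1 — Resonance condition Im(Z)=0 gives ω₀ = 1/√(LC).
Step 2 — ω₀ = 1/√(0.000508·4.43e-06) = 2.108e+04 rad/s.
Step 3 — f₀ = ω₀/(2π) = 3355 Hz.

f₀ = 3355 Hz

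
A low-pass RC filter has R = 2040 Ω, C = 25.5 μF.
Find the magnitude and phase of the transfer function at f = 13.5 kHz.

Step 1 — Angular frequency: ω = 2π·1.35e+04 = 8.482e+04 rad/s.
Step 2 — Transfer function: H(jω) = 1/(1 + jωRC).
Step 3 — Denominator: 1 + jωRC = 1 + j·8.482e+04·2040·2.55e-05 = 1 + j4412.
Step 4 — H = 5.136e-08 - j0.0002266.
Step 5 — Magnitude: |H| = 0.0002266 (-72.9 dB); phase: φ = -90.0°.

|H| = 0.0002266 (-72.9 dB), φ = -90.0°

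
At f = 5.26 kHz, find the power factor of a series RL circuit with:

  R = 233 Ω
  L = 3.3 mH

Step 1 — Angular frequency: ω = 2π·f = 2π·5260 = 3.305e+04 rad/s.
Step 2 — Component impedances:
  R: Z = R = 233 Ω
  L: Z = jωL = j·3.305e+04·0.0033 = 0 + j109.1 Ω
Step 3 — Series combination: Z_total = R + L = 233 + j109.1 Ω = 257.3∠25.1° Ω.
Step 4 — Power factor: PF = cos(φ) = Re(Z)/|Z| = 233/257.26 = 0.9057.
Step 5 — Type: Im(Z) = 109.1 ⇒ lagging (phase φ = 25.1°).

PF = 0.9057 (lagging, φ = 25.1°)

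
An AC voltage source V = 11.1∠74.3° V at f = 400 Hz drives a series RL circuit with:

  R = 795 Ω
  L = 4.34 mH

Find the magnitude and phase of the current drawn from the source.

Step 1 — Angular frequency: ω = 2π·f = 2π·400 = 2513 rad/s.
Step 2 — Component impedances:
  R: Z = R = 795 Ω
  L: Z = jωL = j·2513·0.00434 = 0 + j10.91 Ω
Step 3 — Series combination: Z_total = R + L = 795 + j10.91 Ω = 795.1∠0.8° Ω.
Step 4 — Source phasor: V = 11.1∠74.3° V = 3.004 + j10.69 V.
Step 5 — Ohm's law: I = V / Z_total = (3.004 + j10.69) / (795 + j10.91) = 0.003962 + j0.01339 A.
Step 6 — Convert to polar: |I| = 0.01396 A, ∠I = 73.5°.

I = 0.01396∠73.5° A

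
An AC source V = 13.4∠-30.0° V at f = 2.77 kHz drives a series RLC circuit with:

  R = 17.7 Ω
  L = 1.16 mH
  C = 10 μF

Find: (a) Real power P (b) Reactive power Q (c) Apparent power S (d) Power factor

Step 1 — Angular frequency: ω = 2π·f = 2π·2770 = 1.74e+04 rad/s.
Step 2 — Component impedances:
  R: Z = R = 17.7 Ω
  L: Z = jωL = j·1.74e+04·0.00116 = 0 + j20.19 Ω
  C: Z = 1/(jωC) = -j/(ω·C) = 0 - j5.746 Ω
Step 3 — Series combination: Z_total = R + L + C = 17.7 + j14.44 Ω = 22.85∠39.2° Ω.
Step 4 — Source phasor: V = 13.4∠-30.0° V = 11.6 - j6.7 V.
Step 5 — Current: I = V / Z = 0.2081 - j0.5484 A = 0.5866∠-69.2° A.
Step 6 — Complex power: S = V·I* = 6.09 + j4.969 VA.
Step 7 — Real power: P = Re(S) = 6.09 W.
Step 8 — Reactive power: Q = Im(S) = 4.969 VAR.
Step 9 — Apparent power: |S| = 7.86 VA.
Step 10 — Power factor: PF = P/|S| = 0.7748 (lagging).

(a) P = 6.09 W  (b) Q = 4.969 VAR  (c) S = 7.86 VA  (d) PF = 0.7748 (lagging)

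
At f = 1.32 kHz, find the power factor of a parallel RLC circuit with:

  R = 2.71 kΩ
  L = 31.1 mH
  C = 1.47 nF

Step 1 — Angular frequency: ω = 2π·f = 2π·1320 = 8294 rad/s.
Step 2 — Component impedances:
  R: Z = R = 2710 Ω
  L: Z = jωL = j·8294·0.0311 = 0 + j257.9 Ω
  C: Z = 1/(jωC) = -j/(ω·C) = 0 - j8.202e+04 Ω
Step 3 — Parallel combination: 1/Z_total = 1/R + 1/L + 1/C; Z_total = 24.48 + j256.4 Ω = 257.6∠84.5° Ω.
Step 4 — Power factor: PF = cos(φ) = Re(Z)/|Z| = 24.482/257.58 = 0.09505.
Step 5 — Type: Im(Z) = 256.4 ⇒ lagging (phase φ = 84.5°).

PF = 0.09505 (lagging, φ = 84.5°)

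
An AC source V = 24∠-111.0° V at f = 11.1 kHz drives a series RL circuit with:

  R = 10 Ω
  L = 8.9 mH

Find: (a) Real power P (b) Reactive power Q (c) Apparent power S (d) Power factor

Step 1 — Angular frequency: ω = 2π·f = 2π·1.11e+04 = 6.974e+04 rad/s.
Step 2 — Component impedances:
  R: Z = R = 10 Ω
  L: Z = jωL = j·6.974e+04·0.0089 = 0 + j620.7 Ω
Step 3 — Series combination: Z_total = R + L = 10 + j620.7 Ω = 620.8∠89.1° Ω.
Step 4 — Source phasor: V = 24∠-111.0° V = -8.601 - j22.41 V.
Step 5 — Current: I = V / Z = -0.03631 + j0.01327 A = 0.03866∠159.9° A.
Step 6 — Complex power: S = V·I* = 0.01495 + j0.9277 VA.
Step 7 — Real power: P = Re(S) = 0.01495 W.
Step 8 — Reactive power: Q = Im(S) = 0.9277 VAR.
Step 9 — Apparent power: |S| = 0.9278 VA.
Step 10 — Power factor: PF = P/|S| = 0.01611 (lagging).

(a) P = 0.01495 W  (b) Q = 0.9277 VAR  (c) S = 0.9278 VA  (d) PF = 0.01611 (lagging)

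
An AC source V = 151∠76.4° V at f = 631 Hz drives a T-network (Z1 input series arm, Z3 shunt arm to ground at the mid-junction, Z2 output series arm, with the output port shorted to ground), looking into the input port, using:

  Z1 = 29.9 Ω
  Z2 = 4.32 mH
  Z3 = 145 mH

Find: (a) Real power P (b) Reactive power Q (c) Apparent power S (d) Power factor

Step 1 — Angular frequency: ω = 2π·f = 2π·631 = 3965 rad/s.
Step 2 — Component impedances:
  Z1: Z = R = 29.9 Ω
  Z2: Z = jωL = j·3965·0.00432 = 0 + j17.13 Ω
  Z3: Z = jωL = j·3965·0.145 = 0 + j574.9 Ω
Step 3 — With the output port shorted to ground, the output series arm Z2 runs from the junction to ground; the shunt arm Z3 also runs from the junction to ground. They appear in parallel: Z3 || Z2 = 0 + j16.63 Ω.
Step 4 — Series with input arm Z1: Z_in = Z1 + (Z3 || Z2) = 29.9 + j16.63 Ω = 34.21∠29.1° Ω.
Step 5 — Source phasor: V = 151∠76.4° V = 35.51 + j146.8 V.
Step 6 — Current: I = V / Z = 2.992 + j3.244 A = 4.413∠47.3° A.
Step 7 — Complex power: S = V·I* = 582.4 + j323.9 VA.
Step 8 — Real power: P = Re(S) = 582.4 W.
Step 9 — Reactive power: Q = Im(S) = 323.9 VAR.
Step 10 — Apparent power: |S| = 666.4 VA.
Step 11 — Power factor: PF = P/|S| = 0.8739 (lagging).

(a) P = 582.4 W  (b) Q = 323.9 VAR  (c) S = 666.4 VA  (d) PF = 0.8739 (lagging)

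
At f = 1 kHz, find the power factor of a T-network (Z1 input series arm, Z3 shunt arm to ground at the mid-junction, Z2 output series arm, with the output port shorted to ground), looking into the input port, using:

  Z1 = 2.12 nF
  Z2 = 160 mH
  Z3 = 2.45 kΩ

Step 1 — Angular frequency: ω = 2π·f = 2π·1000 = 6283 rad/s.
Step 2 — Component impedances:
  Z1: Z = 1/(jωC) = -j/(ω·C) = 0 - j7.507e+04 Ω
  Z2: Z = jωL = j·6283·0.16 = 0 + j1005 Ω
  Z3: Z = R = 2450 Ω
Step 3 — With the output port shorted to ground, the output series arm Z2 runs from the junction to ground; the shunt arm Z3 also runs from the junction to ground. They appear in parallel: Z3 || Z2 = 353.1 + j860.4 Ω.
Step 4 — Series with input arm Z1: Z_in = Z1 + (Z3 || Z2) = 353.1 - j7.421e+04 Ω = 7.421e+04∠-89.7° Ω.
Step 5 — Power factor: PF = cos(φ) = Re(Z)/|Z| = 353.06/74213 = 0.004757.
Step 6 — Type: Im(Z) = -7.421e+04 ⇒ leading (phase φ = -89.7°).

PF = 0.004757 (leading, φ = -89.7°)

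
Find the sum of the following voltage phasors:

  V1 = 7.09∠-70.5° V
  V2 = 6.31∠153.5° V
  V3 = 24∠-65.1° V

Step 1 — Convert each phasor to rectangular form:
  V1 = 7.09·(cos(-70.5°) + j·sin(-70.5°)) = 2.367 - j6.683 V
  V2 = 6.31·(cos(153.5°) + j·sin(153.5°)) = -5.647 + j2.816 V
  V3 = 24·(cos(-65.1°) + j·sin(-65.1°)) = 10.1 - j21.77 V
Step 2 — Sum components: V_total = 6.825 - j25.64 V.
Step 3 — Convert to polar: |V_total| = 26.53 V, ∠V_total = -75.1°.

V_total = 26.53∠-75.1° V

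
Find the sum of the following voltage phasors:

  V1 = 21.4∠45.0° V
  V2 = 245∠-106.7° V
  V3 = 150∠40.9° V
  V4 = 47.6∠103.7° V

Step 1 — Convert each phasor to rectangular form:
  V1 = 21.4·(cos(45.0°) + j·sin(45.0°)) = 15.13 + j15.13 V
  V2 = 245·(cos(-106.7°) + j·sin(-106.7°)) = -70.4 - j234.7 V
  V3 = 150·(cos(40.9°) + j·sin(40.9°)) = 113.4 + j98.21 V
  V4 = 47.6·(cos(103.7°) + j·sin(103.7°)) = -11.27 + j46.25 V
Step 2 — Sum components: V_total = 46.83 - j75.08 V.
Step 3 — Convert to polar: |V_total| = 88.49 V, ∠V_total = -58.0°.

V_total = 88.49∠-58.0° V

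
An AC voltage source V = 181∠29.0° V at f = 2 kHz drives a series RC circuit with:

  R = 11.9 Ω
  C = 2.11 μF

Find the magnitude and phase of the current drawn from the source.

Step 1 — Angular frequency: ω = 2π·f = 2π·2000 = 1.257e+04 rad/s.
Step 2 — Component impedances:
  R: Z = R = 11.9 Ω
  C: Z = 1/(jωC) = -j/(ω·C) = 0 - j37.71 Ω
Step 3 — Series combination: Z_total = R + C = 11.9 - j37.71 Ω = 39.55∠-72.5° Ω.
Step 4 — Source phasor: V = 181∠29.0° V = 158.3 + j87.75 V.
Step 5 — Ohm's law: I = V / Z_total = (158.3 + j87.75) / (11.9 - j37.71) = -0.9115 + j4.485 A.
Step 6 — Convert to polar: |I| = 4.577 A, ∠I = 101.5°.

I = 4.577∠101.5° A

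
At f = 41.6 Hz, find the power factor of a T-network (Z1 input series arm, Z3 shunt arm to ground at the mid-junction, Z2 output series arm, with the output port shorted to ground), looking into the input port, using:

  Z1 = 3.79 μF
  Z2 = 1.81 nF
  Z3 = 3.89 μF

Step 1 — Angular frequency: ω = 2π·f = 2π·41.6 = 261.4 rad/s.
Step 2 — Component impedances:
  Z1: Z = 1/(jωC) = -j/(ω·C) = 0 - j1009 Ω
  Z2: Z = 1/(jωC) = -j/(ω·C) = 0 - j2.114e+06 Ω
  Z3: Z = 1/(jωC) = -j/(ω·C) = 0 - j983.5 Ω
Step 3 — With the output port shorted to ground, the output series arm Z2 runs from the junction to ground; the shunt arm Z3 also runs from the junction to ground. They appear in parallel: Z3 || Z2 = 0 - j983 Ω.
Step 4 — Series with input arm Z1: Z_in = Z1 + (Z3 || Z2) = 0 - j1993 Ω = 1993∠-90.0° Ω.
Step 5 — Power factor: PF = cos(φ) = Re(Z)/|Z| = 0/1993 = 0.
Step 6 — Type: Im(Z) = -1993 ⇒ leading (phase φ = -90.0°).

PF = 0 (leading, φ = -90.0°)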